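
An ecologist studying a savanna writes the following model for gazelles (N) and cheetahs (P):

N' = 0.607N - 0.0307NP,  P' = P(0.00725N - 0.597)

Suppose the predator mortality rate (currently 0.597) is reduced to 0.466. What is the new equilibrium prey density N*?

At the interior fixed point, setting dP/dt = 0 with P > 0 fixes N* = (predator death rate)/(NP coefficient) — independent of the other coefficients.
With the change, N* = 0.466/0.00725 = 64.3; it falls from 82.3.

N* ≈ 64.3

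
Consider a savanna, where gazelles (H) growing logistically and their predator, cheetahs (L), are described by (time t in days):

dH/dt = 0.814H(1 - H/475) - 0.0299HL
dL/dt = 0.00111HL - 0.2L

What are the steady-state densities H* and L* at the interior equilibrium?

H* ≈ 180, L* ≈ 16.9

From dL/dt = 0 with L > 0: 0.00111H* = 0.2, so H* = 180.
Substitute into dH/dt = 0: 0.814(1 - 180/475) = 0.0299L*.
The bracket is 0.621, giving L* = 0.505/0.0299 = 16.9.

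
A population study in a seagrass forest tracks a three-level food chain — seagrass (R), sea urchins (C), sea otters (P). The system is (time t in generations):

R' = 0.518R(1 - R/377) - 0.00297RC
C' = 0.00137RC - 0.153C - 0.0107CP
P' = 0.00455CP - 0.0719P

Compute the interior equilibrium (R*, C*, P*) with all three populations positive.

From dP/dt = 0: 0.00455C* = 0.0719, so C* = 15.8.
From dR/dt = 0: 0.518(1 - R*/377) = 0.00297·15.8, giving R* = 377·(1 - 0.0906) = 343.
From dC/dt = 0: 0.00137·343 - 0.153 = 0.0107P*, so P* = 0.317/0.0107 = 29.6.

R* ≈ 343, C* ≈ 15.8, P* ≈ 29.6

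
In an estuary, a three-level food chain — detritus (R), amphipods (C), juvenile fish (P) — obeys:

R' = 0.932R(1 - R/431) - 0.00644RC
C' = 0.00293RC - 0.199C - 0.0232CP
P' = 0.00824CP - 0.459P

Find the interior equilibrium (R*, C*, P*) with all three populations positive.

From dP/dt = 0: 0.00824C* = 0.459, so C* = 55.7.
From dR/dt = 0: 0.932(1 - R*/431) = 0.00644·55.7, giving R* = 431·(1 - 0.385) = 265.
From dC/dt = 0: 0.00293·265 - 0.199 = 0.0232P*, so P* = 0.578/0.0232 = 24.9.

R* ≈ 265, C* ≈ 55.7, P* ≈ 24.9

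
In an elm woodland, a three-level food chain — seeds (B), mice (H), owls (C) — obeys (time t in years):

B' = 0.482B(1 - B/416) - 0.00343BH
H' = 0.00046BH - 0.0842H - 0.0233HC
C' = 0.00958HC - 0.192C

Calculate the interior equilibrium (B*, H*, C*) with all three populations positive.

From dC/dt = 0: 0.00958H* = 0.192, so H* = 20.
From dB/dt = 0: 0.482(1 - B*/416) = 0.00343·20, giving B* = 416·(1 - 0.143) = 357.
From dH/dt = 0: 0.00046·357 - 0.0842 = 0.0233C*, so C* = 0.0799/0.0233 = 3.43.

B* ≈ 357, H* ≈ 20, C* ≈ 3.43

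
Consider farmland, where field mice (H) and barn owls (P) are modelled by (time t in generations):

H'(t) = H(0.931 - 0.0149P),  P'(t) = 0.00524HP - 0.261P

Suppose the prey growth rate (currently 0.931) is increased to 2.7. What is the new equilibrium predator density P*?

P* ≈ 181

At the interior fixed point, setting dH/dt = 0 with H > 0 fixes P* = (prey growth rate)/(HP coefficient) — independent of the other coefficients.
With the change, P* = 2.7/0.0149 = 181; it rises from 62.5.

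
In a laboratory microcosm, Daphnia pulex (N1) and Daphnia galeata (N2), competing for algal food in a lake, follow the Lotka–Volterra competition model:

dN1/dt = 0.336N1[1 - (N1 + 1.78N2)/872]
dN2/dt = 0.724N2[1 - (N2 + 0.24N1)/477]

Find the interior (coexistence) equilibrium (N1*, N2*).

Setting both brackets to zero gives the nullclines N1 + 1.78N2 = 872 and 0.24N1 + N2 = 477.
Substituting N2 = 477 - 0.24N1 into the first: N1(1 - 1.78·0.24) = 872 - 1.78·477.
So N1* = 22.9/0.573 = 40, and then N2* = 477 - 0.24·40 = 467.

N1* ≈ 40, N2* ≈ 467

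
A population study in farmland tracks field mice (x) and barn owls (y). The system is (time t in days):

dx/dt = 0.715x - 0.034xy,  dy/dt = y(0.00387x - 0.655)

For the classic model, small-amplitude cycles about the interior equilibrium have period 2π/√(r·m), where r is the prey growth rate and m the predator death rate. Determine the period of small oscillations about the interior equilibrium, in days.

T ≈ 9.18 days

Here r = 0.715 and m = 0.655, so r·m = 0.468.
ω = √0.468 = 0.684 per day, hence T = 2π/ω ≈ 9.18 days.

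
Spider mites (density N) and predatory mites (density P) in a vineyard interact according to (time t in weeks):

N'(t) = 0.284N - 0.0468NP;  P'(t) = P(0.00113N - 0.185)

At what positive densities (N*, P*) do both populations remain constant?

Set dP/dt = 0 with P > 0: 0.00113N - 0.185 = 0, so N* = 0.185/0.00113 = 164.
Set dN/dt = 0 with N > 0: 0.284 - 0.0468P = 0, so P* = 0.284/0.0468 = 6.07.

N* ≈ 164, P* ≈ 6.07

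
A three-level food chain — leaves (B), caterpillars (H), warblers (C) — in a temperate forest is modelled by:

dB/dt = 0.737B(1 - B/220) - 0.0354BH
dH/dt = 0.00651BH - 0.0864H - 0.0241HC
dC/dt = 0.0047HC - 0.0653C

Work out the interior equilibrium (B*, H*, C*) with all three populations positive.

B* ≈ 73.2, H* ≈ 13.9, C* ≈ 16.2

From dC/dt = 0: 0.0047H* = 0.0653, so H* = 13.9.
From dB/dt = 0: 0.737(1 - B*/220) = 0.0354·13.9, giving B* = 220·(1 - 0.667) = 73.2.
From dH/dt = 0: 0.00651·73.2 - 0.0864 = 0.0241C*, so C* = 0.39/0.0241 = 16.2.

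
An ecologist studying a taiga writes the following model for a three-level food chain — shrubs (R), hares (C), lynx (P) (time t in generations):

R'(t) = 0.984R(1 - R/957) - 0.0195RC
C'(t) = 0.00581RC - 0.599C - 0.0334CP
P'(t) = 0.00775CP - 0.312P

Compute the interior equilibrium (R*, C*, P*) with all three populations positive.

From dP/dt = 0: 0.00775C* = 0.312, so C* = 40.3.
From dR/dt = 0: 0.984(1 - R*/957) = 0.0195·40.3, giving R* = 957·(1 - 0.798) = 194.
From dC/dt = 0: 0.00581·194 - 0.599 = 0.0334P*, so P* = 0.525/0.0334 = 15.7.

R* ≈ 194, C* ≈ 40.3, P* ≈ 15.7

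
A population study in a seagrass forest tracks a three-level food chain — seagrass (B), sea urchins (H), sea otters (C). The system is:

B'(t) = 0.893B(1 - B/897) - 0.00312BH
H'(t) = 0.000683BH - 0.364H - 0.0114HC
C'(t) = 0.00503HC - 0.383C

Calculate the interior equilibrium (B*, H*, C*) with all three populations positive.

From dC/dt = 0: 0.00503H* = 0.383, so H* = 76.1.
From dB/dt = 0: 0.893(1 - B*/897) = 0.00312·76.1, giving B* = 897·(1 - 0.266) = 658.
From dH/dt = 0: 0.000683·658 - 0.364 = 0.0114C*, so C* = 0.0857/0.0114 = 7.51.

B* ≈ 658, H* ≈ 76.1, C* ≈ 7.51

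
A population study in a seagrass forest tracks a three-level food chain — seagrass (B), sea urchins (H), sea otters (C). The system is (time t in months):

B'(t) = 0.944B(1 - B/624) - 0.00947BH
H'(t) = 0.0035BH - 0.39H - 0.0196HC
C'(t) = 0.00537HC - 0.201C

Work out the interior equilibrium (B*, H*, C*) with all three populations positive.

B* ≈ 390, H* ≈ 37.4, C* ≈ 49.7

From dC/dt = 0: 0.00537H* = 0.201, so H* = 37.4.
From dB/dt = 0: 0.944(1 - B*/624) = 0.00947·37.4, giving B* = 624·(1 - 0.375) = 390.
From dH/dt = 0: 0.0035·390 - 0.39 = 0.0196C*, so C* = 0.974/0.0196 = 49.7.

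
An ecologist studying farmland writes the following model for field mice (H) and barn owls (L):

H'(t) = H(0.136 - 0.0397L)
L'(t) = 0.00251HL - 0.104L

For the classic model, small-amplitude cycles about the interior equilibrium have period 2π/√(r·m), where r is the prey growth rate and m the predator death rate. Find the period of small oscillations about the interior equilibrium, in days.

T ≈ 52.8 days

Here r = 0.136 and m = 0.104, so r·m = 0.0141.
ω = √0.0141 = 0.119 per day, hence T = 2π/ω ≈ 52.8 days.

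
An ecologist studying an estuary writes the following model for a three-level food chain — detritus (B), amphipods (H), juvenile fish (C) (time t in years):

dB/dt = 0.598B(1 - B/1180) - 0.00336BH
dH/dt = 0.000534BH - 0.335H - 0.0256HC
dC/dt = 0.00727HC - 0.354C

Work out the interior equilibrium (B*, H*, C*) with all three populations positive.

B* ≈ 857, H* ≈ 48.7, C* ≈ 4.79

From dC/dt = 0: 0.00727H* = 0.354, so H* = 48.7.
From dB/dt = 0: 0.598(1 - B*/1180) = 0.00336·48.7, giving B* = 1180·(1 - 0.274) = 857.
From dH/dt = 0: 0.000534·857 - 0.335 = 0.0256C*, so C* = 0.123/0.0256 = 4.79.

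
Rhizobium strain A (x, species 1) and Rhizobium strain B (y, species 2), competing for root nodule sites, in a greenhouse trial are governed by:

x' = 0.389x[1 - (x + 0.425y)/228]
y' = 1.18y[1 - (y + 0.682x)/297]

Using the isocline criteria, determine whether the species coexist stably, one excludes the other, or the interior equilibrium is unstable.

stable coexistence

Compare the nullcline intercepts: K1/α12 = 228/0.425 = 536 > K2 = 297; K2/α21 = 297/0.682 = 435 > K1 = 228.
Since both inequalities hold, each species can invade when rare, so the interior equilibrium is stable.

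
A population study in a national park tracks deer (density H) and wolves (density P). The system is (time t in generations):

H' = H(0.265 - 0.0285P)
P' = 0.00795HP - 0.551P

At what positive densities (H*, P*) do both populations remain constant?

Set dP/dt = 0 with P > 0: 0.00795H - 0.551 = 0, so H* = 0.551/0.00795 = 69.3.
Set dH/dt = 0 with H > 0: 0.265 - 0.0285P = 0, so P* = 0.265/0.0285 = 9.3.

H* ≈ 69.3, P* ≈ 9.3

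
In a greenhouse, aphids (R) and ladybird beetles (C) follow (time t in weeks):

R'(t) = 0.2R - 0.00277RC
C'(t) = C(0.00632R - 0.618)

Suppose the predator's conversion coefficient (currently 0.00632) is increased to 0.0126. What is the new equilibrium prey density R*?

R* ≈ 49

At the interior fixed point, setting dC/dt = 0 with C > 0 fixes R* = (predator death rate)/(RC coefficient) — independent of the other coefficients.
With the change, R* = 0.618/0.0126 = 49; it falls from 97.8.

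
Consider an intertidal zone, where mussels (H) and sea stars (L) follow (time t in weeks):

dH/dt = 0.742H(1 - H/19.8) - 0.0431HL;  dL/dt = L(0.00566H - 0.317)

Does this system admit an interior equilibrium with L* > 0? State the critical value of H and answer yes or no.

Threshold H = 56; K < 56, so no, the predator goes extinct.

The predator equation gives dL/dt > 0 only when H > 0.317/0.00566 = 56.
Without the predator, H → K = 19.8. Since 19.8 < 56, the predator cannot invade.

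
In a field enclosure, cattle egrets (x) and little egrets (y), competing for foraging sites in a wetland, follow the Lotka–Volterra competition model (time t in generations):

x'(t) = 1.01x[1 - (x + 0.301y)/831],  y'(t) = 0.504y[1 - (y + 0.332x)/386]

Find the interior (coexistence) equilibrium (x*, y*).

Setting both brackets to zero gives the nullclines x + 0.301y = 831 and 0.332x + y = 386.
Substituting y = 386 - 0.332x into the first: x(1 - 0.301·0.332) = 831 - 0.301·386.
So x* = 715/0.9 = 794, and then y* = 386 - 0.332·794 = 122.

x* ≈ 794, y* ≈ 122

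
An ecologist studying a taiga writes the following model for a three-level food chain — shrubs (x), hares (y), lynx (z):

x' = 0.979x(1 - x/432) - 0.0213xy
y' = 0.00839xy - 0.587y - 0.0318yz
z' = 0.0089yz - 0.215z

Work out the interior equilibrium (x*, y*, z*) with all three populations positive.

From dz/dt = 0: 0.0089y* = 0.215, so y* = 24.2.
From dx/dt = 0: 0.979(1 - x*/432) = 0.0213·24.2, giving x* = 432·(1 - 0.526) = 205.
From dy/dt = 0: 0.00839·205 - 0.587 = 0.0318z*, so z* = 1.13/0.0318 = 35.6.

x* ≈ 205, y* ≈ 24.2, z* ≈ 35.6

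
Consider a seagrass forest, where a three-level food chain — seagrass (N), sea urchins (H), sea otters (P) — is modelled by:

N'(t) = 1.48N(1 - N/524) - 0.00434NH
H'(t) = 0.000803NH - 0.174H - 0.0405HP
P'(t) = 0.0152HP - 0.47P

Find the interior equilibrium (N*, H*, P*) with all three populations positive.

From dP/dt = 0: 0.0152H* = 0.47, so H* = 30.9.
From dN/dt = 0: 1.48(1 - N*/524) = 0.00434·30.9, giving N* = 524·(1 - 0.0907) = 476.
From dH/dt = 0: 0.000803·476 - 0.174 = 0.0405P*, so P* = 0.209/0.0405 = 5.15.

N* ≈ 476, H* ≈ 30.9, P* ≈ 5.15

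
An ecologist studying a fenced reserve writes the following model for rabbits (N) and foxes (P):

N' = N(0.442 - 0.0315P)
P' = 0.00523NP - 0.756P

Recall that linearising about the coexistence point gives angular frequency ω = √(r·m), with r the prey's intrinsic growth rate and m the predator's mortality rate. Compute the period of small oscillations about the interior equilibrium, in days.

T ≈ 10.9 days

Here r = 0.442 and m = 0.756, so r·m = 0.334.
ω = √0.334 = 0.578 per day, hence T = 2π/ω ≈ 10.9 days.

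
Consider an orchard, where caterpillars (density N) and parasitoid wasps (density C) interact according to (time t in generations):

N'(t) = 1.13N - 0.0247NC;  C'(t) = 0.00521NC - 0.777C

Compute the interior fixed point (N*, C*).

N* ≈ 149, C* ≈ 45.7

Set dC/dt = 0 with C > 0: 0.00521N - 0.777 = 0, so N* = 0.777/0.00521 = 149.
Set dN/dt = 0 with N > 0: 1.13 - 0.0247C = 0, so C* = 1.13/0.0247 = 45.7.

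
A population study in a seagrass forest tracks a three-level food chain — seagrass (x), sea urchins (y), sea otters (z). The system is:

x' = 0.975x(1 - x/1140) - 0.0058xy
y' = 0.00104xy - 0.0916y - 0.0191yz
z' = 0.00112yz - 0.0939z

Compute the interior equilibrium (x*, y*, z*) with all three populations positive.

From dz/dt = 0: 0.00112y* = 0.0939, so y* = 83.8.
From dx/dt = 0: 0.975(1 - x*/1140) = 0.0058·83.8, giving x* = 1140·(1 - 0.499) = 571.
From dy/dt = 0: 0.00104·571 - 0.0916 = 0.0191z*, so z* = 0.503/0.0191 = 26.3.

x* ≈ 571, y* ≈ 83.8, z* ≈ 26.3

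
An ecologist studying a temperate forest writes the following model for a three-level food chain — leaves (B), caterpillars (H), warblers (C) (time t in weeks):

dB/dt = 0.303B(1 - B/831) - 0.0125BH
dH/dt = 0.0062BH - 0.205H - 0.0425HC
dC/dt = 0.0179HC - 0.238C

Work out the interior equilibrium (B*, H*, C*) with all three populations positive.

From dC/dt = 0: 0.0179H* = 0.238, so H* = 13.3.
From dB/dt = 0: 0.303(1 - B*/831) = 0.0125·13.3, giving B* = 831·(1 - 0.549) = 375.
From dH/dt = 0: 0.0062·375 - 0.205 = 0.0425C*, so C* = 2.12/0.0425 = 49.9.

B* ≈ 375, H* ≈ 13.3, C* ≈ 49.9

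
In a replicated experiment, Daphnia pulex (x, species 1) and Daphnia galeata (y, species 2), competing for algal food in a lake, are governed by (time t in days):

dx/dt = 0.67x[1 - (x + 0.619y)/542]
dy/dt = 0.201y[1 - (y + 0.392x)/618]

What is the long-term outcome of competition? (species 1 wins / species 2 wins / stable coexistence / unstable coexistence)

stable coexistence

Compare the nullcline intercepts: K1/α12 = 542/0.619 = 876 > K2 = 618; K2/α21 = 618/0.392 = 1580 > K1 = 542.
Since both inequalities hold, each species can invade when rare, so the interior equilibrium is stable.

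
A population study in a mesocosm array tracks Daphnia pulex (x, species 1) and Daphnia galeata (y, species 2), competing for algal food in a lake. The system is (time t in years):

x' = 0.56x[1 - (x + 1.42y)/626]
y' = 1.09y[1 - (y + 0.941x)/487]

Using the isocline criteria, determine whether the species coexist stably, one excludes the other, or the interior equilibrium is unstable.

Compare the nullcline intercepts: K1/α12 = 626/1.42 = 441 < K2 = 487; K2/α21 = 487/0.941 = 518 < K1 = 626.
Since both are reversed, neither can invade when rare; the interior point is a saddle.

unstable coexistence (outcome depends on initial conditions)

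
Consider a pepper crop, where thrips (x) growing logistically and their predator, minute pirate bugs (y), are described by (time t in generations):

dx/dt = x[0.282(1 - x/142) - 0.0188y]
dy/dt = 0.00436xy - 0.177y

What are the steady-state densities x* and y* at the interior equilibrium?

x* ≈ 40.6, y* ≈ 10.7

From dy/dt = 0 with y > 0: 0.00436x* = 0.177, so x* = 40.6.
Substitute into dx/dt = 0: 0.282(1 - 40.6/142) = 0.0188y*.
The bracket is 0.714, giving y* = 0.201/0.0188 = 10.7.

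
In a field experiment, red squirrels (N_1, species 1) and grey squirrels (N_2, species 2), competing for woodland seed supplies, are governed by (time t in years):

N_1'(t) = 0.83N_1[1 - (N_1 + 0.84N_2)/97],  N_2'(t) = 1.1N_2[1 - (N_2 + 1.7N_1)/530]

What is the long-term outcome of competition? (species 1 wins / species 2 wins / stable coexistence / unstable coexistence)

species 2 excludes species 1

Compare the nullcline intercepts: K1/α12 = 97/0.84 = 115 < K2 = 530; K2/α21 = 530/1.7 = 312 > K1 = 97.
Since the inequalities point opposite ways, species 2 can invade but species 1 cannot.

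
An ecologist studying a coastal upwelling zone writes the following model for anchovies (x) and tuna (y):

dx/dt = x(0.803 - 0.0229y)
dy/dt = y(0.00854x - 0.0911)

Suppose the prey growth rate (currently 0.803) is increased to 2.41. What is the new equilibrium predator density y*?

y* ≈ 105

At the interior fixed point, setting dx/dt = 0 with x > 0 fixes y* = (prey growth rate)/(xy coefficient) — independent of the other coefficients.
With the change, y* = 2.41/0.0229 = 105; it rises from 35.1.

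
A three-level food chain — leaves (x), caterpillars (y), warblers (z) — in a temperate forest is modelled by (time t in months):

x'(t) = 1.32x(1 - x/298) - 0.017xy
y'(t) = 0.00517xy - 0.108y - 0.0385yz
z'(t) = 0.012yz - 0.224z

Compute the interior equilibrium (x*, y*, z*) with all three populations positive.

x* ≈ 226, y* ≈ 18.7, z* ≈ 27.6

From dz/dt = 0: 0.012y* = 0.224, so y* = 18.7.
From dx/dt = 0: 1.32(1 - x*/298) = 0.017·18.7, giving x* = 298·(1 - 0.24) = 226.
From dy/dt = 0: 0.00517·226 - 0.108 = 0.0385z*, so z* = 1.06/0.0385 = 27.6.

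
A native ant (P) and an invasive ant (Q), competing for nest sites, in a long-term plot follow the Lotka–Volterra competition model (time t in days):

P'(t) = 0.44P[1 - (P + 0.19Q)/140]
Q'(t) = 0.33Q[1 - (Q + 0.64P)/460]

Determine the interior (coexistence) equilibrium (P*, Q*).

Setting both brackets to zero gives the nullclines P + 0.19Q = 140 and 0.64P + Q = 460.
Substituting Q = 460 - 0.64P into the first: P(1 - 0.19·0.64) = 140 - 0.19·460.
So P* = 52.6/0.878 = 59.9, and then Q* = 460 - 0.64·59.9 = 422.

P* ≈ 59.9, Q* ≈ 422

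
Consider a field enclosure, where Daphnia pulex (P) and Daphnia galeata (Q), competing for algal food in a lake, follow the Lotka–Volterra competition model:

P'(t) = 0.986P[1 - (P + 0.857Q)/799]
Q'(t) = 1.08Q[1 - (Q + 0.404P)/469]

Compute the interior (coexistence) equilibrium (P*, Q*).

Setting both brackets to zero gives the nullclines P + 0.857Q = 799 and 0.404P + Q = 469.
Substituting Q = 469 - 0.404P into the first: P(1 - 0.857·0.404) = 799 - 0.857·469.
So P* = 397/0.654 = 607, and then Q* = 469 - 0.404·607 = 224.

P* ≈ 607, Q* ≈ 224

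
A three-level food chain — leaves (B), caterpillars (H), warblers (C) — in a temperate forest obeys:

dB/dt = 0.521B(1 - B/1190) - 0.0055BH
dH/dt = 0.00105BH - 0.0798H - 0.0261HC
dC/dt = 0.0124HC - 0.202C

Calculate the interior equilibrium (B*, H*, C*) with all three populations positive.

From dC/dt = 0: 0.0124H* = 0.202, so H* = 16.3.
From dB/dt = 0: 0.521(1 - B*/1190) = 0.0055·16.3, giving B* = 1190·(1 - 0.172) = 985.
From dH/dt = 0: 0.00105·985 - 0.0798 = 0.0261C*, so C* = 0.955/0.0261 = 36.6.

B* ≈ 985, H* ≈ 16.3, C* ≈ 36.6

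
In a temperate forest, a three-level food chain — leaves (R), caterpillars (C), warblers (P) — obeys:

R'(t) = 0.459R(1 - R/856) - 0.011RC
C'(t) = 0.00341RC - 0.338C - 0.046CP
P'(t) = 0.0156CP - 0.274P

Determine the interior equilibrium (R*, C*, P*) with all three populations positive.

R* ≈ 496, C* ≈ 17.6, P* ≈ 29.4

From dP/dt = 0: 0.0156C* = 0.274, so C* = 17.6.
From dR/dt = 0: 0.459(1 - R*/856) = 0.011·17.6, giving R* = 856·(1 - 0.421) = 496.
From dC/dt = 0: 0.00341·496 - 0.338 = 0.046P*, so P* = 1.35/0.046 = 29.4.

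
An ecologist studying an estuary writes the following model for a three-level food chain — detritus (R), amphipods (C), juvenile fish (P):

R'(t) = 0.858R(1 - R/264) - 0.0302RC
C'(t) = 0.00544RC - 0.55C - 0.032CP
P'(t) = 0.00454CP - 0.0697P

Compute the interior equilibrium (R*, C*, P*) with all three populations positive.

From dP/dt = 0: 0.00454C* = 0.0697, so C* = 15.4.
From dR/dt = 0: 0.858(1 - R*/264) = 0.0302·15.4, giving R* = 264·(1 - 0.54) = 121.
From dC/dt = 0: 0.00544·121 - 0.55 = 0.032P*, so P* = 0.11/0.032 = 3.44.

R* ≈ 121, C* ≈ 15.4, P* ≈ 3.44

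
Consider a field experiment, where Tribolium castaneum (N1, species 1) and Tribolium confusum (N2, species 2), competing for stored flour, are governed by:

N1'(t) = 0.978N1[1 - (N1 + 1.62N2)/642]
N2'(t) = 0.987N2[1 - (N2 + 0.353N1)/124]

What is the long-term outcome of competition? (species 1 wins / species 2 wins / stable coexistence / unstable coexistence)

Compare the nullcline intercepts: K1/α12 = 642/1.62 = 396 > K2 = 124; K2/α21 = 124/0.353 = 351 < K1 = 642.
Since the inequalities point opposite ways, species 1 can invade but species 2 cannot.

species 1 excludes species 2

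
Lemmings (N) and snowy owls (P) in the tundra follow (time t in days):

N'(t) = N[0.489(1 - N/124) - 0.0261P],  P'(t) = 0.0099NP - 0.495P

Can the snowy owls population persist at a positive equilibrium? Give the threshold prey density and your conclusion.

Threshold N = 50; K > 50, so yes, the predator persists.

The predator equation gives dP/dt > 0 only when N > 0.495/0.0099 = 50.
Without the predator, N → K = 124. Since 124 > 50, the predator can invade and persist.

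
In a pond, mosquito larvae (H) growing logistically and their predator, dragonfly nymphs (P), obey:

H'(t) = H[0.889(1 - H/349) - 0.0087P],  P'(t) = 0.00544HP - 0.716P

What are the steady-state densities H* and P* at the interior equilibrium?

From dP/dt = 0 with P > 0: 0.00544H* = 0.716, so H* = 132.
Substitute into dH/dt = 0: 0.889(1 - 132/349) = 0.0087P*.
The bracket is 0.623, giving P* = 0.554/0.0087 = 63.6.

H* ≈ 132, P* ≈ 63.6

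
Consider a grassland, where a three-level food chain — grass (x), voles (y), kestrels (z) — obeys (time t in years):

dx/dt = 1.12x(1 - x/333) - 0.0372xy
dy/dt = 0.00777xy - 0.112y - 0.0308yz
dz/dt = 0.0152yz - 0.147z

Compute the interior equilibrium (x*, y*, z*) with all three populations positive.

x* ≈ 226, y* ≈ 9.67, z* ≈ 53.4

From dz/dt = 0: 0.0152y* = 0.147, so y* = 9.67.
From dx/dt = 0: 1.12(1 - x*/333) = 0.0372·9.67, giving x* = 333·(1 - 0.321) = 226.
From dy/dt = 0: 0.00777·226 - 0.112 = 0.0308z*, so z* = 1.64/0.0308 = 53.4.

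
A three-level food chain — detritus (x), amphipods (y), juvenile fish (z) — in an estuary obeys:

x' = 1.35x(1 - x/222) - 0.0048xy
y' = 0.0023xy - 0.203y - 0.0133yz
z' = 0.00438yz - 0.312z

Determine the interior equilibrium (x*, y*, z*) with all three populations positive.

From dz/dt = 0: 0.00438y* = 0.312, so y* = 71.2.
From dx/dt = 0: 1.35(1 - x*/222) = 0.0048·71.2, giving x* = 222·(1 - 0.253) = 166.
From dy/dt = 0: 0.0023·166 - 0.203 = 0.0133z*, so z* = 0.178/0.0133 = 13.4.

x* ≈ 166, y* ≈ 71.2, z* ≈ 13.4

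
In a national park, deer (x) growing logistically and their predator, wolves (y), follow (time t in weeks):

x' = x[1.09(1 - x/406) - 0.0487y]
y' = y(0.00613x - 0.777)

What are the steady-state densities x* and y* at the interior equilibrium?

x* ≈ 127, y* ≈ 15.4

From dy/dt = 0 with y > 0: 0.00613x* = 0.777, so x* = 127.
Substitute into dx/dt = 0: 1.09(1 - 127/406) = 0.0487y*.
The bracket is 0.688, giving y* = 0.75/0.0487 = 15.4.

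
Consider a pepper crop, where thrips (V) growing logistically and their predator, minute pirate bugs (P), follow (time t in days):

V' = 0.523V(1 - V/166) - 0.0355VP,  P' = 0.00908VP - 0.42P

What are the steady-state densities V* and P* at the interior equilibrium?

From dP/dt = 0 with P > 0: 0.00908V* = 0.42, so V* = 46.3.
Substitute into dV/dt = 0: 0.523(1 - 46.3/166) = 0.0355P*.
The bracket is 0.721, giving P* = 0.377/0.0355 = 10.6.

V* ≈ 46.3, P* ≈ 10.6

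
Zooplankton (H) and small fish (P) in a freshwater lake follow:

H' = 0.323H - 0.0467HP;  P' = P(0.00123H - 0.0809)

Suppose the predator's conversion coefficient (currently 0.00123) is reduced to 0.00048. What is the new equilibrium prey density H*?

H* ≈ 169

At the interior fixed point, setting dP/dt = 0 with P > 0 fixes H* = (predator death rate)/(HP coefficient) — independent of the other coefficients.
With the change, H* = 0.0809/0.00048 = 169; it rises from 65.8.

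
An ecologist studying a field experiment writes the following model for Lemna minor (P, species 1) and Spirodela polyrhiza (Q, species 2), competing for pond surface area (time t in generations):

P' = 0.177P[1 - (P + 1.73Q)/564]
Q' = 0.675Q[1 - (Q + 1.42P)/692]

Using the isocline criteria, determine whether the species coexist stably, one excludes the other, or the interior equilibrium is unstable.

unstable coexistence (outcome depends on initial conditions)

Compare the nullcline intercepts: K1/α12 = 564/1.73 = 326 < K2 = 692; K2/α21 = 692/1.42 = 487 < K1 = 564.
Since both are reversed, neither can invade when rare; the interior point is a saddle.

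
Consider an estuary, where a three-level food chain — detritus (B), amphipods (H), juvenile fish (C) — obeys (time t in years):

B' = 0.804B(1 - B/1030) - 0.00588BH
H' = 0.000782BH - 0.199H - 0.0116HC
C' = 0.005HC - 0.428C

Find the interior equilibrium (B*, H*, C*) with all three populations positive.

B* ≈ 385, H* ≈ 85.6, C* ≈ 8.81

From dC/dt = 0: 0.005H* = 0.428, so H* = 85.6.
From dB/dt = 0: 0.804(1 - B*/1030) = 0.00588·85.6, giving B* = 1030·(1 - 0.626) = 385.
From dH/dt = 0: 0.000782·385 - 0.199 = 0.0116C*, so C* = 0.102/0.0116 = 8.81.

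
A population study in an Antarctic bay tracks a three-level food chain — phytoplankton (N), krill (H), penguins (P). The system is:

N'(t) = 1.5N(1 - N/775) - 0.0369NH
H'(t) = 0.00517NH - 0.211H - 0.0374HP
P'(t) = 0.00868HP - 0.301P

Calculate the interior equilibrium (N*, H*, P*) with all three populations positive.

N* ≈ 114, H* ≈ 34.7, P* ≈ 10.1

From dP/dt = 0: 0.00868H* = 0.301, so H* = 34.7.
From dN/dt = 0: 1.5(1 - N*/775) = 0.0369·34.7, giving N* = 775·(1 - 0.853) = 114.
From dH/dt = 0: 0.00517·114 - 0.211 = 0.0374P*, so P* = 0.378/0.0374 = 10.1.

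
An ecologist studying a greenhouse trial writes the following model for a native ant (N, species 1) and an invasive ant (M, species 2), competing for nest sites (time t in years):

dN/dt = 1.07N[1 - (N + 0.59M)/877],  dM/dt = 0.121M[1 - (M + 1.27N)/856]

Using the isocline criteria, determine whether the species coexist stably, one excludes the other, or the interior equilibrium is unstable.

species 1 excludes species 2

Compare the nullcline intercepts: K1/α12 = 877/0.59 = 1490 > K2 = 856; K2/α21 = 856/1.27 = 674 < K1 = 877.
Since the inequalities point opposite ways, species 1 can invade but species 2 cannot.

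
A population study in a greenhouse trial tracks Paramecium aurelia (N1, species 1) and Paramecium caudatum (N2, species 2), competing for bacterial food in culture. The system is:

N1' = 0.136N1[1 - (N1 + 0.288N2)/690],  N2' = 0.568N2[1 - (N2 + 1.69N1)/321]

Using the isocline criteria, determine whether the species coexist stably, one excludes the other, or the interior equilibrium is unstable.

Compare the nullcline intercepts: K1/α12 = 690/0.288 = 2400 > K2 = 321; K2/α21 = 321/1.69 = 190 < K1 = 690.
Since the inequalities point opposite ways, species 1 can invade but species 2 cannot.

species 1 excludes species 2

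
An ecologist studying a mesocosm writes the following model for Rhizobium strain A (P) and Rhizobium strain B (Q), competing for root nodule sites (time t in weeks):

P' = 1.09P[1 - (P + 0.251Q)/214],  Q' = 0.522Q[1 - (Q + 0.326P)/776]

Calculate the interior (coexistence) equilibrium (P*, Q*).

Setting both brackets to zero gives the nullclines P + 0.251Q = 214 and 0.326P + Q = 776.
Substituting Q = 776 - 0.326P into the first: P(1 - 0.251·0.326) = 214 - 0.251·776.
So P* = 19.2/0.918 = 20.9, and then Q* = 776 - 0.326·20.9 = 769.

P* ≈ 20.9, Q* ≈ 769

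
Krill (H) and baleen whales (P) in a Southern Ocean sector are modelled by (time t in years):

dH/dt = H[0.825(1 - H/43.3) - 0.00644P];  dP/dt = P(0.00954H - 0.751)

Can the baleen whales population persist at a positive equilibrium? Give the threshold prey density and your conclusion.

Threshold H = 78.7; K < 78.7, so no, the predator goes extinct.

The predator equation gives dP/dt > 0 only when H > 0.751/0.00954 = 78.7.
Without the predator, H → K = 43.3. Since 43.3 < 78.7, the predator cannot invade.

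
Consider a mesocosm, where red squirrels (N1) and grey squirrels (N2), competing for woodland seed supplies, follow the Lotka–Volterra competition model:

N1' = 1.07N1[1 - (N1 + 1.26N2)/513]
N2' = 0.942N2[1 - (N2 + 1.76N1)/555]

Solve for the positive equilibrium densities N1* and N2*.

N1* ≈ 153, N2* ≈ 286

Setting both brackets to zero gives the nullclines N1 + 1.26N2 = 513 and 1.76N1 + N2 = 555.
Substituting N2 = 555 - 1.76N1 into the first: N1(1 - 1.26·1.76) = 513 - 1.26·555.
So N1* = -186/-1.22 = 153, and then N2* = 555 - 1.76·153 = 286.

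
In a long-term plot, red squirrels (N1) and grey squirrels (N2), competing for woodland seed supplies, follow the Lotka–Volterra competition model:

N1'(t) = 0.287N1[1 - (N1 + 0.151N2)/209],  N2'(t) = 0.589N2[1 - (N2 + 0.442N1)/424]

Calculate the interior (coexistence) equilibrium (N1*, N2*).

Setting both brackets to zero gives the nullclines N1 + 0.151N2 = 209 and 0.442N1 + N2 = 424.
Substituting N2 = 424 - 0.442N1 into the first: N1(1 - 0.151·0.442) = 209 - 0.151·424.
So N1* = 145/0.933 = 155, and then N2* = 424 - 0.442·155 = 355.

N1* ≈ 155, N2* ≈ 355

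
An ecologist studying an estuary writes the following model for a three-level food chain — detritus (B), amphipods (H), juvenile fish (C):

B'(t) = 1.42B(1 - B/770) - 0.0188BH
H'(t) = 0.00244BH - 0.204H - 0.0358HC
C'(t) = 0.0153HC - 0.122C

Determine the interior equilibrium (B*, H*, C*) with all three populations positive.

From dC/dt = 0: 0.0153H* = 0.122, so H* = 7.97.
From dB/dt = 0: 1.42(1 - B*/770) = 0.0188·7.97, giving B* = 770·(1 - 0.106) = 689.
From dH/dt = 0: 0.00244·689 - 0.204 = 0.0358C*, so C* = 1.48/0.0358 = 41.2.

B* ≈ 689, H* ≈ 7.97, C* ≈ 41.2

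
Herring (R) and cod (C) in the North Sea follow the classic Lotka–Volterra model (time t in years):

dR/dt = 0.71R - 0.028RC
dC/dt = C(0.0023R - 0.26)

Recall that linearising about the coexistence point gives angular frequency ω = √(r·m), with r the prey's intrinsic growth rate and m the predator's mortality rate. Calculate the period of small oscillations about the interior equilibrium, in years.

Here r = 0.71 and m = 0.26, so r·m = 0.185.
ω = √0.185 = 0.43 per year, hence T = 2π/ω ≈ 14.6 years.

T ≈ 14.6 years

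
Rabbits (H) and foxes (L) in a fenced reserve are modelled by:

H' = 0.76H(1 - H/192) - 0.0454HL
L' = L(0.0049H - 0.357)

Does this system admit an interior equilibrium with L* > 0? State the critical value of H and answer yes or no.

The predator equation gives dL/dt > 0 only when H > 0.357/0.0049 = 72.9.
Without the predator, H → K = 192. Since 192 > 72.9, the predator can invade and persist.

Threshold H = 72.9; K > 72.9, so yes, the predator persists.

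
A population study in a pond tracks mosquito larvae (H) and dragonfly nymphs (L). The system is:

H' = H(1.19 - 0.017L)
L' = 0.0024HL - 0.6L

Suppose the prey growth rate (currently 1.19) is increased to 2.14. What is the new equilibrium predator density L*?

L* ≈ 126

At the interior fixed point, setting dH/dt = 0 with H > 0 fixes L* = (prey growth rate)/(HL coefficient) — independent of the other coefficients.
With the change, L* = 2.14/0.017 = 126; it rises from 70.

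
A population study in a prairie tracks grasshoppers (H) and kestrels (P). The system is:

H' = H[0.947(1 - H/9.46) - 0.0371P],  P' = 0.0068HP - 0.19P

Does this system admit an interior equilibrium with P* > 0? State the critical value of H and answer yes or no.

The predator equation gives dP/dt > 0 only when H > 0.19/0.0068 = 27.9.
Without the predator, H → K = 9.46. Since 9.46 < 27.9, the predator cannot invade.

Threshold H = 27.9; K < 27.9, so no, the predator goes extinct.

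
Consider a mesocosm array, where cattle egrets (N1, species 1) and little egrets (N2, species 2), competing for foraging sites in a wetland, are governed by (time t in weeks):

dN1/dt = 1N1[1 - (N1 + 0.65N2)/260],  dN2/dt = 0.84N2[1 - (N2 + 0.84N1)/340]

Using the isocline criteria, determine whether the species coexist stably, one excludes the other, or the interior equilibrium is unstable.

Compare the nullcline intercepts: K1/α12 = 260/0.65 = 400 > K2 = 340; K2/α21 = 340/0.84 = 405 > K1 = 260.
Since both inequalities hold, each species can invade when rare, so the interior equilibrium is stable.

stable coexistence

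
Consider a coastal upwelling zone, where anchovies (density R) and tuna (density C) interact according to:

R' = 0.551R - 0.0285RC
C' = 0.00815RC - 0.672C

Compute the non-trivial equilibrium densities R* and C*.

R* ≈ 82.5, C* ≈ 19.3

Set dC/dt = 0 with C > 0: 0.00815R - 0.672 = 0, so R* = 0.672/0.00815 = 82.5.
Set dR/dt = 0 with R > 0: 0.551 - 0.0285C = 0, so C* = 0.551/0.0285 = 19.3.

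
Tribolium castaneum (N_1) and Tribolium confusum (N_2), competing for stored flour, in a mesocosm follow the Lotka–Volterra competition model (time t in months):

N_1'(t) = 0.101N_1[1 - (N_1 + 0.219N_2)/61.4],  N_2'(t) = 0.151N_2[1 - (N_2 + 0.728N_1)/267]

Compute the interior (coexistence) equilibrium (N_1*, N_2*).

N_1* ≈ 3.48, N_2* ≈ 264

Setting both brackets to zero gives the nullclines N_1 + 0.219N_2 = 61.4 and 0.728N_1 + N_2 = 267.
Substituting N_2 = 267 - 0.728N_1 into the first: N_1(1 - 0.219·0.728) = 61.4 - 0.219·267.
So N_1* = 2.93/0.841 = 3.48, and then N_2* = 267 - 0.728·3.48 = 264.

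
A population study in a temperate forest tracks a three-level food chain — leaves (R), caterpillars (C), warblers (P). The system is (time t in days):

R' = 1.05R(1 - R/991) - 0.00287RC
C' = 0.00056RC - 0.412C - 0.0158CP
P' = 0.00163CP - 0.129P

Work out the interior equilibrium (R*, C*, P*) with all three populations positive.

R* ≈ 777, C* ≈ 79.1, P* ≈ 1.45

From dP/dt = 0: 0.00163C* = 0.129, so C* = 79.1.
From dR/dt = 0: 1.05(1 - R*/991) = 0.00287·79.1, giving R* = 991·(1 - 0.216) = 777.
From dC/dt = 0: 0.00056·777 - 0.412 = 0.0158P*, so P* = 0.0229/0.0158 = 1.45.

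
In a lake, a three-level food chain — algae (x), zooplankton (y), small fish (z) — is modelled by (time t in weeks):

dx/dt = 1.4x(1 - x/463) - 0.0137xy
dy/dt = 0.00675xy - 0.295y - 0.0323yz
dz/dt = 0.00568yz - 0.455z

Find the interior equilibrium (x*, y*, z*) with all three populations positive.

From dz/dt = 0: 0.00568y* = 0.455, so y* = 80.1.
From dx/dt = 0: 1.4(1 - x*/463) = 0.0137·80.1, giving x* = 463·(1 - 0.784) = 100.
From dy/dt = 0: 0.00675·100 - 0.295 = 0.0323z*, so z* = 0.38/0.0323 = 11.8.

x* ≈ 100, y* ≈ 80.1, z* ≈ 11.8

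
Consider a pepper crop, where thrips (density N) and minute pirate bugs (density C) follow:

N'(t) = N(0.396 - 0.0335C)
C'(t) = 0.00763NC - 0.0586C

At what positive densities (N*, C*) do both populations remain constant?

N* ≈ 7.68, C* ≈ 11.8

Set dC/dt = 0 with C > 0: 0.00763N - 0.0586 = 0, so N* = 0.0586/0.00763 = 7.68.
Set dN/dt = 0 with N > 0: 0.396 - 0.0335C = 0, so C* = 0.396/0.0335 = 11.8.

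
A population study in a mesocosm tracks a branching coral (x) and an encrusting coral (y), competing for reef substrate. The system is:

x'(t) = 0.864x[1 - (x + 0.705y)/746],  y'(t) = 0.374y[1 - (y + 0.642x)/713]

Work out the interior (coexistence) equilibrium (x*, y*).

x* ≈ 445, y* ≈ 428

Setting both brackets to zero gives the nullclines x + 0.705y = 746 and 0.642x + y = 713.
Substituting y = 713 - 0.642x into the first: x(1 - 0.705·0.642) = 746 - 0.705·713.
So x* = 243/0.547 = 445, and then y* = 713 - 0.642·445 = 428.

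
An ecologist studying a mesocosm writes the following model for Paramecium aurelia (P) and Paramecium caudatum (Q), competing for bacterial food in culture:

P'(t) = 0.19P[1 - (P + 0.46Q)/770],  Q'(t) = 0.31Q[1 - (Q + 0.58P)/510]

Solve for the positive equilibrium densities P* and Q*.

Setting both brackets to zero gives the nullclines P + 0.46Q = 770 and 0.58P + Q = 510.
Substituting Q = 510 - 0.58P into the first: P(1 - 0.46·0.58) = 770 - 0.46·510.
So P* = 535/0.733 = 730, and then Q* = 510 - 0.58·730 = 86.5.

P* ≈ 730, Q* ≈ 86.5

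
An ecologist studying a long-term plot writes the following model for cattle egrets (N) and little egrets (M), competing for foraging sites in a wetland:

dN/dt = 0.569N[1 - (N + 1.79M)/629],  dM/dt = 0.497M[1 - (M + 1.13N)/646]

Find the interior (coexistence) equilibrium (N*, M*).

Setting both brackets to zero gives the nullclines N + 1.79M = 629 and 1.13N + M = 646.
Substituting M = 646 - 1.13N into the first: N(1 - 1.79·1.13) = 629 - 1.79·646.
So N* = -527/-1.02 = 516, and then M* = 646 - 1.13·516 = 63.3.

N* ≈ 516, M* ≈ 63.3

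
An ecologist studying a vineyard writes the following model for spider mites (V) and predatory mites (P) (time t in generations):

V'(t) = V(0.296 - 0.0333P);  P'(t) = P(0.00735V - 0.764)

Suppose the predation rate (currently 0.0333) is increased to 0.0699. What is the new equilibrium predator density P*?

At the interior fixed point, setting dV/dt = 0 with V > 0 fixes P* = (prey growth rate)/(VP coefficient) — independent of the other coefficients.
With the change, P* = 0.296/0.0699 = 4.23; it falls from 8.89.

P* ≈ 4.23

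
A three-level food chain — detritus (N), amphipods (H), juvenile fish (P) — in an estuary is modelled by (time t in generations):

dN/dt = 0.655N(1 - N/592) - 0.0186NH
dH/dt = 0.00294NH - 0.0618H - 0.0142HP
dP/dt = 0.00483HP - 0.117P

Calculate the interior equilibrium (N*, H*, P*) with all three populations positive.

From dP/dt = 0: 0.00483H* = 0.117, so H* = 24.2.
From dN/dt = 0: 0.655(1 - N*/592) = 0.0186·24.2, giving N* = 592·(1 - 0.688) = 185.
From dH/dt = 0: 0.00294·185 - 0.0618 = 0.0142P*, so P* = 0.481/0.0142 = 33.9.

N* ≈ 185, H* ≈ 24.2, P* ≈ 33.9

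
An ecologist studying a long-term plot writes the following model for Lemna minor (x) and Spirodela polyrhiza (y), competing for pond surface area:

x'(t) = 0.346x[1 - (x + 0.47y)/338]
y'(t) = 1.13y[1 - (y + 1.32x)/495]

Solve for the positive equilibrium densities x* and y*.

Setting both brackets to zero gives the nullclines x + 0.47y = 338 and 1.32x + y = 495.
Substituting y = 495 - 1.32x into the first: x(1 - 0.47·1.32) = 338 - 0.47·495.
So x* = 105/0.38 = 278, and then y* = 495 - 1.32·278 = 129.

x* ≈ 278, y* ≈ 129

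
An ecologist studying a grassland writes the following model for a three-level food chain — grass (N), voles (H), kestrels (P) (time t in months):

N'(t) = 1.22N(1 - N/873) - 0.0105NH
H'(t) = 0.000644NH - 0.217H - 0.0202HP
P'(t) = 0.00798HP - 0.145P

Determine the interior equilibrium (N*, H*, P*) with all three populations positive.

From dP/dt = 0: 0.00798H* = 0.145, so H* = 18.2.
From dN/dt = 0: 1.22(1 - N*/873) = 0.0105·18.2, giving N* = 873·(1 - 0.156) = 736.
From dH/dt = 0: 0.000644·736 - 0.217 = 0.0202P*, so P* = 0.257/0.0202 = 12.7.

N* ≈ 736, H* ≈ 18.2, P* ≈ 12.7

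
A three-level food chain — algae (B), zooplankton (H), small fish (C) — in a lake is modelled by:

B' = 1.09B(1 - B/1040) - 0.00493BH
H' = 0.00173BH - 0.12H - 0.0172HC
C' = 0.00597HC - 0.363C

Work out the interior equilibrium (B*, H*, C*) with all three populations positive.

B* ≈ 754, H* ≈ 60.8, C* ≈ 68.9

From dC/dt = 0: 0.00597H* = 0.363, so H* = 60.8.
From dB/dt = 0: 1.09(1 - B*/1040) = 0.00493·60.8, giving B* = 1040·(1 - 0.275) = 754.
From dH/dt = 0: 0.00173·754 - 0.12 = 0.0172C*, so C* = 1.18/0.0172 = 68.9.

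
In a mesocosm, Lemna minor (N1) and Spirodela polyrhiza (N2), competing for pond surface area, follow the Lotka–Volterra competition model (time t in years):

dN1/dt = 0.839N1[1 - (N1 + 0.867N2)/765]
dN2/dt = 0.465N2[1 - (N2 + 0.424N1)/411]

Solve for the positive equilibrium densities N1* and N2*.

Setting both brackets to zero gives the nullclines N1 + 0.867N2 = 765 and 0.424N1 + N2 = 411.
Substituting N2 = 411 - 0.424N1 into the first: N1(1 - 0.867·0.424) = 765 - 0.867·411.
So N1* = 409/0.632 = 646, and then N2* = 411 - 0.424·646 = 137.

N1* ≈ 646, N2* ≈ 137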